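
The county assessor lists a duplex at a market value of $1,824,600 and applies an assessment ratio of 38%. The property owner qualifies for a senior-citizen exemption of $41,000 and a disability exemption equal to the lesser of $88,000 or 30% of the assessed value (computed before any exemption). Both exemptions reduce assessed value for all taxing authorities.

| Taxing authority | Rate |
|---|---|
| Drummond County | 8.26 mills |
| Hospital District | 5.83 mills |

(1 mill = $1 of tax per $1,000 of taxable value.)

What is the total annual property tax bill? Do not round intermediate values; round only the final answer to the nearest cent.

$7,951.66

Assessed value = $1,824,600 × 0.38 = $693,348
Disability exemption = min($88,000, 30% × $693,348) = min($88,000, $208,004.4) = $88,000 (dollar cap binds)
Taxable value = $693,348 − $41,000 − $88,000 = $564,348
Drummond County: $564,348 × 0.00826 = $4,661.51448
Hospital District: $564,348 × 0.00583 = $3,290.14884
Total = $7,951.66332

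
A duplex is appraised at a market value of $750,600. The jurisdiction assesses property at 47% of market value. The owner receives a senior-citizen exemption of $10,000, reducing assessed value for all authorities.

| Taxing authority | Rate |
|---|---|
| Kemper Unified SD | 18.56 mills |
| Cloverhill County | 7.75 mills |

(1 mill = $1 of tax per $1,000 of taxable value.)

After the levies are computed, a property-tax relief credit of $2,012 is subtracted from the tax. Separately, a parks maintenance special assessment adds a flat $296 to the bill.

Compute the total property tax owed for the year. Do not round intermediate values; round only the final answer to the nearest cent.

$7,302.59

Assessed value = $750,600 × 0.47 = $352,782
Taxable value = $352,782 − $10,000 = $342,782
Kemper Unified SD: $342,782 × 0.01856 = $6,362.03392
Cloverhill County: $342,782 × 0.00775 = $2,656.5605
Levies subtotal = $9,018.59442
After credit = $9,018.59442 − $2,012 = $7,006.59442
Total = $7,006.59442 + $296 = $7,302.59442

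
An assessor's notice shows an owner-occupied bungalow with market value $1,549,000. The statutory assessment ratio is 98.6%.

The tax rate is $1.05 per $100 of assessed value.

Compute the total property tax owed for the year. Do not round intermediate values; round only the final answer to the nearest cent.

$16,036.80

Assessed value = $1,549,000 × 0.986 = $1,527,314
Tax = $1,527,314 × 0.0105 = $16,036.797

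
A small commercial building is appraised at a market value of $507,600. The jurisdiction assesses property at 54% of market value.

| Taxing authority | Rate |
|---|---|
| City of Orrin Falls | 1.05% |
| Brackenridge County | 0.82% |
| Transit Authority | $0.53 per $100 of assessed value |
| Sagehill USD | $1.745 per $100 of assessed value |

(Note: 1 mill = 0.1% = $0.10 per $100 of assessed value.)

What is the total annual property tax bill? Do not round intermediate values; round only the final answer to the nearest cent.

Assessed value = $507,600 × 0.54 = $274,104
City of Orrin Falls: $274,104 × 0.0105 = $2,878.092
Brackenridge County: $274,104 × 0.0082 = $2,247.6528
Transit Authority: $274,104 × 0.0053 = $1,452.7512
Sagehill USD: $274,104 × 0.01745 = $4,783.1148
Total = $11,361.6108

$11,361.61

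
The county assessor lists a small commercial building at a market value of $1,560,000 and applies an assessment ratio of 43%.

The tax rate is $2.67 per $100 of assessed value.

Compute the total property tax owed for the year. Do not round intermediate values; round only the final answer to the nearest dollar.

$17,910

Assessed value = $1,560,000 × 0.43 = $670,800
Tax = $670,800 × 0.0267 = $17,910.36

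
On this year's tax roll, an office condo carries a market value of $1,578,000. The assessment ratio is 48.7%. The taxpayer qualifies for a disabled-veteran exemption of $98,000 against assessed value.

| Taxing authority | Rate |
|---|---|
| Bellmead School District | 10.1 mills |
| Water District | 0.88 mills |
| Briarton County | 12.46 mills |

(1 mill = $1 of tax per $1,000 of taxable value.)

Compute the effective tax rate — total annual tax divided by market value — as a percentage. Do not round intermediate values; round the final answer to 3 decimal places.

Assessed value = $1,578,000 × 0.487 = $768,486
Taxable value = $768,486 − $98,000 = $670,486
Bellmead School District: $670,486 × 0.0101 = $6,771.9086
Water District: $670,486 × 0.00088 = $590.02768
Briarton County: $670,486 × 0.01246 = $8,354.25556
Total tax = $15,716.19184
Effective rate = $15,716.19184 ÷ $1,578,000 = 0.996% of market value

0.996%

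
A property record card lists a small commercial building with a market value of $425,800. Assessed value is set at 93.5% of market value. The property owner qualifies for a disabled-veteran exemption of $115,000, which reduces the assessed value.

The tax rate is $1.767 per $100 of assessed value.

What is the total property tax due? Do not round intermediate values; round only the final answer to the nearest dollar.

$5,003

Assessed value = $425,800 × 0.935 = $398,123
Taxable value = $398,123 − $115,000 = $283,123
Tax = $283,123 × 0.01767 = $5,002.78341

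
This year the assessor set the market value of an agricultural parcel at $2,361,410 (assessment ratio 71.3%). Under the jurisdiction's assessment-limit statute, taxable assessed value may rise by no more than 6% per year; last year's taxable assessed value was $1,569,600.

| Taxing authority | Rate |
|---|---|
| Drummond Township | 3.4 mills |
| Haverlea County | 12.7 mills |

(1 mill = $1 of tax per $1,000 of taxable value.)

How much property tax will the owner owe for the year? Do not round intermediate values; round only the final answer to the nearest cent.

$26,786.79

Uncapped assessed value = $2,361,410 × 0.713 = $1,683,685.33
Cap limit = $1,569,600 × 1.06 = $1,663,776
Taxable assessed value = min($1,683,685.33, $1,663,776) = $1,663,776 (cap binds)
Drummond Township: $1,663,776 × 0.0034 = $5,656.8384
Haverlea County: $1,663,776 × 0.0127 = $21,129.9552
Total = $26,786.7936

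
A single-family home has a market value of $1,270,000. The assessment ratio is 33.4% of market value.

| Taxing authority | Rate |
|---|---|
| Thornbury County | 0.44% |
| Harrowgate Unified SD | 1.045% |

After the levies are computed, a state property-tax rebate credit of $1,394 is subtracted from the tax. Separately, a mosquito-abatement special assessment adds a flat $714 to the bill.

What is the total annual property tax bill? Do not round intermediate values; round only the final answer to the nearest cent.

$5,619.07

Assessed value = $1,270,000 × 0.334 = $424,180
Thornbury County: $424,180 × 0.0044 = $1,866.392
Harrowgate Unified SD: $424,180 × 0.01045 = $4,432.681
Levies subtotal = $6,299.073
After credit = $6,299.073 − $1,394 = $4,905.073
Total = $4,905.073 + $714 = $5,619.073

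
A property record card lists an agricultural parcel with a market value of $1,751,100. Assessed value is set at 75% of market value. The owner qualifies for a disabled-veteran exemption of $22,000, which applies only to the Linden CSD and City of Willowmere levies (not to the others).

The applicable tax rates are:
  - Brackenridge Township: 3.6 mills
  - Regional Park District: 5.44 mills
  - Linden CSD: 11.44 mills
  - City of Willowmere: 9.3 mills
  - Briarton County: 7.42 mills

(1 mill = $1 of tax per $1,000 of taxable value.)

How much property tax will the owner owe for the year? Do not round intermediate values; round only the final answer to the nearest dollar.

$48,399

Assessed value = $1,751,100 × 0.75 = $1,313,325
Brackenridge Township: $1,313,325 × 0.0036 = $4,727.97
Regional Park District: $1,313,325 × 0.00544 = $7,144.488
Linden CSD: ($1,313,325 − $22,000) × 0.01144 = $1,291,325 × 0.01144 = $14,772.758
City of Willowmere: ($1,313,325 − $22,000) × 0.0093 = $1,291,325 × 0.0093 = $12,009.3225
Briarton County: $1,313,325 × 0.00742 = $9,744.8715
Total = $48,399.41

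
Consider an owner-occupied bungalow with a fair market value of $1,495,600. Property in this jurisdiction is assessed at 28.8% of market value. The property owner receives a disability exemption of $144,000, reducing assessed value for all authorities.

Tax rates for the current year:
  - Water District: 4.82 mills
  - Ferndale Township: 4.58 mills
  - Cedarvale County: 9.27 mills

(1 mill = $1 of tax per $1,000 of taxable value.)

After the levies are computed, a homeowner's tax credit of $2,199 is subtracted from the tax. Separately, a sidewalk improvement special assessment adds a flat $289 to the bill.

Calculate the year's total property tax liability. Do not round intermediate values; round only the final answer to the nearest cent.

$3,443.30

Assessed value = $1,495,600 × 0.288 = $430,732.8
Taxable value = $430,732.8 − $144,000 = $286,732.8
Water District: $286,732.8 × 0.00482 = $1,382.052096
Ferndale Township: $286,732.8 × 0.00458 = $1,313.236224
Cedarvale County: $286,732.8 × 0.00927 = $2,658.013056
Levies subtotal = $5,353.301376
After credit = $5,353.301376 − $2,199 = $3,154.301376
Total = $3,154.301376 + $289 = $3,443.301376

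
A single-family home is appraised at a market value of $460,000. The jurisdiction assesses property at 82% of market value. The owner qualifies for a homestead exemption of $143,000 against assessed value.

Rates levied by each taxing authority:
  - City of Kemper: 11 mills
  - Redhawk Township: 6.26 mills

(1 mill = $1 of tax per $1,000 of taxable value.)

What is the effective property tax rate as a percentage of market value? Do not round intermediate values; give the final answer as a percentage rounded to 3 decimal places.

Assessed value = $460,000 × 0.82 = $377,200
Taxable value = $377,200 − $143,000 = $234,200
City of Kemper: $234,200 × 0.011 = $2,576.2
Redhawk Township: $234,200 × 0.00626 = $1,466.092
Total tax = $4,042.292
Effective rate = $4,042.292 ÷ $460,000 = 0.879% of market value

0.879%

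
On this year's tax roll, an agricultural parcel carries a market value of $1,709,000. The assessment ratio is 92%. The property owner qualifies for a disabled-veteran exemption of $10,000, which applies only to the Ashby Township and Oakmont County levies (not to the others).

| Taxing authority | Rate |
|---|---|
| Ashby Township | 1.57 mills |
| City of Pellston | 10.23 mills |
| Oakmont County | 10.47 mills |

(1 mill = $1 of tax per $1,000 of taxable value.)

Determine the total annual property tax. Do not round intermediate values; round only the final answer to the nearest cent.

$34,894.28

Assessed value = $1,709,000 × 0.92 = $1,572,280
Ashby Township: ($1,572,280 − $10,000) × 0.00157 = $1,562,280 × 0.00157 = $2,452.7796
City of Pellston: $1,572,280 × 0.01023 = $16,084.4244
Oakmont County: ($1,572,280 − $10,000) × 0.01047 = $1,562,280 × 0.01047 = $16,357.0716
Total = $34,894.2756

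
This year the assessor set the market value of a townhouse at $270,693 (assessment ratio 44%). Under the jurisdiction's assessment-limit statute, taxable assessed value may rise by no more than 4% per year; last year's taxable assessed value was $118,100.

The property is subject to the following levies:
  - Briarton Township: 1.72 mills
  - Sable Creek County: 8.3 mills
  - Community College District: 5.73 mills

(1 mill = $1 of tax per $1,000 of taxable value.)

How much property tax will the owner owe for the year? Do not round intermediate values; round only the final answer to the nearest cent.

Uncapped assessed value = $270,693 × 0.44 = $119,104.92
Cap limit = $118,100 × 1.04 = $122,824
Taxable assessed value = min($119,104.92, $122,824) = $119,104.92 (cap does not bind)
Briarton Township: $119,104.92 × 0.00172 = $204.8604624
Sable Creek County: $119,104.92 × 0.0083 = $988.570836
Community College District: $119,104.92 × 0.00573 = $682.4711916
Total = $1,875.90249

$1,875.90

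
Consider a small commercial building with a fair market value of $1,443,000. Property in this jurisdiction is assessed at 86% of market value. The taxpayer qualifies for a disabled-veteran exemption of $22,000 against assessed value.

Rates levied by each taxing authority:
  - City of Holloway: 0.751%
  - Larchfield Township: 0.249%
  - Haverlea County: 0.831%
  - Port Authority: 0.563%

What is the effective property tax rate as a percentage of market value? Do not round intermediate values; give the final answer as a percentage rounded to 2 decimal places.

Assessed value = $1,443,000 × 0.86 = $1,240,980
Taxable value = $1,240,980 − $22,000 = $1,218,980
City of Holloway: $1,218,980 × 0.00751 = $9,154.5398
Larchfield Township: $1,218,980 × 0.00249 = $3,035.2602
Haverlea County: $1,218,980 × 0.00831 = $10,129.7238
Port Authority: $1,218,980 × 0.00563 = $6,862.8574
Total tax = $29,182.3812
Effective rate = $29,182.3812 ÷ $1,443,000 = 2.02% of market value

2.02%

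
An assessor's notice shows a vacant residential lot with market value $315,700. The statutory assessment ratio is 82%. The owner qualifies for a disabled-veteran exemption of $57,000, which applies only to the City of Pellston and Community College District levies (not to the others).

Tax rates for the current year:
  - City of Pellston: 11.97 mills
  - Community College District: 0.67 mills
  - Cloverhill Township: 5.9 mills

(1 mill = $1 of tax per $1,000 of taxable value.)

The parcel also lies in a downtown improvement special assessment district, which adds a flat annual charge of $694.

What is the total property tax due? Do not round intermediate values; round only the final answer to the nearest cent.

$4,773.04

Assessed value = $315,700 × 0.82 = $258,874
City of Pellston: ($258,874 − $57,000) × 0.01197 = $201,874 × 0.01197 = $2,416.43178
Community College District: ($258,874 − $57,000) × 0.00067 = $201,874 × 0.00067 = $135.25558
Cloverhill Township: $258,874 × 0.0059 = $1,527.3566
Levies subtotal = $4,079.04396
Total = $4,079.04396 + $694 = $4,773.04396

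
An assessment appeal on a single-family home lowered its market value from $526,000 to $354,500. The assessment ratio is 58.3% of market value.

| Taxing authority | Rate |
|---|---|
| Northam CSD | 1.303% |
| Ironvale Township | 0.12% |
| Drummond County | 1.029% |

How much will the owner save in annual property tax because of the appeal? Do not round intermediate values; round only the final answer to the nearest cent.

$2,451.62

Old assessed value = $526,000 × 0.583 = $306,658
New assessed value = $354,500 × 0.583 = $206,673.5
Combined rate = 0.01303 + 0.0012 + 0.01029 = 0.02452
Old tax = $306,658 × 0.02452 = $7,519.25416
New tax = $206,673.5 × 0.02452 = $5,067.63422
Reduction = $7,519.25416 − $5,067.63422 = $2,451.61994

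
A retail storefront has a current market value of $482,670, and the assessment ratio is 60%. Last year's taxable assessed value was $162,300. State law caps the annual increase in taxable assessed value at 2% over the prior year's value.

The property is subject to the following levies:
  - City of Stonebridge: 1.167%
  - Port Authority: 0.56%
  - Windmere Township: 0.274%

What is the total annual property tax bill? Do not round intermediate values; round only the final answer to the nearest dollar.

Uncapped assessed value = $482,670 × 0.6 = $289,602
Cap limit = $162,300 × 1.02 = $165,546
Taxable assessed value = min($289,602, $165,546) = $165,546 (cap binds)
City of Stonebridge: $165,546 × 0.01167 = $1,931.92182
Port Authority: $165,546 × 0.0056 = $927.0576
Windmere Township: $165,546 × 0.00274 = $453.59604
Total = $3,312.57546

$3,313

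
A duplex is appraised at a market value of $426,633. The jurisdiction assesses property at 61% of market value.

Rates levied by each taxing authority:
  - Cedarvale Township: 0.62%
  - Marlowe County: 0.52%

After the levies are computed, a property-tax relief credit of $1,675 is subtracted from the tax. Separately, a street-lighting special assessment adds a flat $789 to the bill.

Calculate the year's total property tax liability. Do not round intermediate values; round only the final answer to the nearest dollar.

$2,081

Assessed value = $426,633 × 0.61 = $260,246.13
Cedarvale Township: $260,246.13 × 0.0062 = $1,613.526006
Marlowe County: $260,246.13 × 0.0052 = $1,353.279876
Levies subtotal = $2,966.805882
After credit = $2,966.805882 − $1,675 = $1,291.805882
Total = $1,291.805882 + $789 = $2,080.805882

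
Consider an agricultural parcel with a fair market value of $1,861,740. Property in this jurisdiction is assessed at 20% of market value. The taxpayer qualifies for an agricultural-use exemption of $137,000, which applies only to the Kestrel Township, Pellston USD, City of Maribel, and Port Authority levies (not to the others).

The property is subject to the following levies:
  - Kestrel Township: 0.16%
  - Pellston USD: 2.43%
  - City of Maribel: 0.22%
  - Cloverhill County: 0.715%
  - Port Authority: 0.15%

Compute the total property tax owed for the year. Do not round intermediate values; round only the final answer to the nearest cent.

Assessed value = $1,861,740 × 0.2 = $372,348
Kestrel Township: ($372,348 − $137,000) × 0.0016 = $235,348 × 0.0016 = $376.5568
Pellston USD: ($372,348 − $137,000) × 0.0243 = $235,348 × 0.0243 = $5,718.9564
City of Maribel: ($372,348 − $137,000) × 0.0022 = $235,348 × 0.0022 = $517.7656
Cloverhill County: $372,348 × 0.00715 = $2,662.2882
Port Authority: ($372,348 − $137,000) × 0.0015 = $235,348 × 0.0015 = $353.022
Total = $9,628.589

$9,628.59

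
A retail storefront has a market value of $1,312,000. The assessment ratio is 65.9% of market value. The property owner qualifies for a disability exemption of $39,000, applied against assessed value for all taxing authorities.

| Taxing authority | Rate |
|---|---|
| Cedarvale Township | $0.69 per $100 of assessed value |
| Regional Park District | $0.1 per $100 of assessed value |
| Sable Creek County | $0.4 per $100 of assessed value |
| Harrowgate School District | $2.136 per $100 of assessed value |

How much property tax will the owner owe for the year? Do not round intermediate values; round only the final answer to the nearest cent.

$27,459.72

Assessed value = $1,312,000 × 0.659 = $864,608
Taxable value = $864,608 − $39,000 = $825,608
Cedarvale Township: $825,608 × 0.0069 = $5,696.6952
Regional Park District: $825,608 × 0.001 = $825.608
Sable Creek County: $825,608 × 0.004 = $3,302.432
Harrowgate School District: $825,608 × 0.02136 = $17,634.98688
Total = $5,696.6952 + $825.608 + $3,302.432 + $17,634.98688 = $27,459.72208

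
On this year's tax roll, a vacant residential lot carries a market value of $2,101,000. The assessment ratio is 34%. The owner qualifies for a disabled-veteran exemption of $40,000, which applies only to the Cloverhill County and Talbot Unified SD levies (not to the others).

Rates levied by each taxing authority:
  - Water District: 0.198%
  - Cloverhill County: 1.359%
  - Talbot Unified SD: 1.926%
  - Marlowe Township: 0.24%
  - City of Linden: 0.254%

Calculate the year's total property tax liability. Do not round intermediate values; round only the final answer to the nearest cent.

Assessed value = $2,101,000 × 0.34 = $714,340
Water District: $714,340 × 0.00198 = $1,414.3932
Cloverhill County: ($714,340 − $40,000) × 0.01359 = $674,340 × 0.01359 = $9,164.2806
Talbot Unified SD: ($714,340 − $40,000) × 0.01926 = $674,340 × 0.01926 = $12,987.7884
Marlowe Township: $714,340 × 0.0024 = $1,714.416
City of Linden: $714,340 × 0.00254 = $1,814.4236
Total = $27,095.3018

$27,095.30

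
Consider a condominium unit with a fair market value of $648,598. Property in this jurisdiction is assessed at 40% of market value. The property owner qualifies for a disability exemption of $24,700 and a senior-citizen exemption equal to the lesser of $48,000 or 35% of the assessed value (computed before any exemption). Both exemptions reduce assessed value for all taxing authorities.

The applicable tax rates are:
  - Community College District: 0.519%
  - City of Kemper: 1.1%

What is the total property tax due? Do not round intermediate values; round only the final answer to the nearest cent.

$3,023.31

Assessed value = $648,598 × 0.4 = $259,439.2
Senior-citizen exemption = min($48,000, 35% × $259,439.2) = min($48,000, $90,803.72) = $48,000 (dollar cap binds)
Taxable value = $259,439.2 − $24,700 − $48,000 = $186,739.2
Community College District: $186,739.2 × 0.00519 = $969.176448
City of Kemper: $186,739.2 × 0.011 = $2,054.1312
Total = $3,023.307648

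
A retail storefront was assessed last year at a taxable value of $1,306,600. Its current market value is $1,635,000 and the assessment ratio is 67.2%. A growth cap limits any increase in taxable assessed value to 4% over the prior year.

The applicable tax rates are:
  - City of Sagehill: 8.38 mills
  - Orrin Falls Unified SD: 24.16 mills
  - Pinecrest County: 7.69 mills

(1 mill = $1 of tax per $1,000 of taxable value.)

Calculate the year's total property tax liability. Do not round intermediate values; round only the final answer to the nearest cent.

$44,201.51

Uncapped assessed value = $1,635,000 × 0.672 = $1,098,720
Cap limit = $1,306,600 × 1.04 = $1,358,864
Taxable assessed value = min($1,098,720, $1,358,864) = $1,098,720 (cap does not bind)
City of Sagehill: $1,098,720 × 0.00838 = $9,207.2736
Orrin Falls Unified SD: $1,098,720 × 0.02416 = $26,545.0752
Pinecrest County: $1,098,720 × 0.00769 = $8,449.1568
Total = $44,201.5056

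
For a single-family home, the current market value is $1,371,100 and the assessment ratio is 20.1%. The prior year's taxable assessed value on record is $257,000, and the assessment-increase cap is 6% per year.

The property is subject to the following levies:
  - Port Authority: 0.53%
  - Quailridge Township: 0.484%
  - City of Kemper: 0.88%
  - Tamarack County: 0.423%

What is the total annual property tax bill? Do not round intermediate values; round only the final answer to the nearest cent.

$6,311.97

Uncapped assessed value = $1,371,100 × 0.201 = $275,591.1
Cap limit = $257,000 × 1.06 = $272,420
Taxable assessed value = min($275,591.1, $272,420) = $272,420 (cap binds)
Port Authority: $272,420 × 0.0053 = $1,443.826
Quailridge Township: $272,420 × 0.00484 = $1,318.5128
City of Kemper: $272,420 × 0.0088 = $2,397.296
Tamarack County: $272,420 × 0.00423 = $1,152.3366
Total = $6,311.9714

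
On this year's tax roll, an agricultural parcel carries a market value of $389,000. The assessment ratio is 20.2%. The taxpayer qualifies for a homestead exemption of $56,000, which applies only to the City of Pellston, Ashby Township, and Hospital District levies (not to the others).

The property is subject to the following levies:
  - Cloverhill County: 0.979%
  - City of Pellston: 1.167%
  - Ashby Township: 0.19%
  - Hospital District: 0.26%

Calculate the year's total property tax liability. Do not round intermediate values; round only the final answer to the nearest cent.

$1,134.36

Assessed value = $389,000 × 0.202 = $78,578
Cloverhill County: $78,578 × 0.00979 = $769.27862
City of Pellston: ($78,578 − $56,000) × 0.01167 = $22,578 × 0.01167 = $263.48526
Ashby Township: ($78,578 − $56,000) × 0.0019 = $22,578 × 0.0019 = $42.8982
Hospital District: ($78,578 − $56,000) × 0.0026 = $22,578 × 0.0026 = $58.7028
Total = $1,134.36488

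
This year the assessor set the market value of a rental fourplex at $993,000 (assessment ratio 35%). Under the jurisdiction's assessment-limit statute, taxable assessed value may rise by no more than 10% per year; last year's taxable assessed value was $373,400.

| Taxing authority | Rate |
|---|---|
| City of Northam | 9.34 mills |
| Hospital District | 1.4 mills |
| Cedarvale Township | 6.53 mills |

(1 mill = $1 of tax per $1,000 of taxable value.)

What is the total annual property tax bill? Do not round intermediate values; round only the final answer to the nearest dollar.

Uncapped assessed value = $993,000 × 0.35 = $347,550
Cap limit = $373,400 × 1.1 = $410,740
Taxable assessed value = min($347,550, $410,740) = $347,550 (cap does not bind)
City of Northam: $347,550 × 0.00934 = $3,246.117
Hospital District: $347,550 × 0.0014 = $486.57
Cedarvale Township: $347,550 × 0.00653 = $2,269.5015
Total = $6,002.1885

$6,002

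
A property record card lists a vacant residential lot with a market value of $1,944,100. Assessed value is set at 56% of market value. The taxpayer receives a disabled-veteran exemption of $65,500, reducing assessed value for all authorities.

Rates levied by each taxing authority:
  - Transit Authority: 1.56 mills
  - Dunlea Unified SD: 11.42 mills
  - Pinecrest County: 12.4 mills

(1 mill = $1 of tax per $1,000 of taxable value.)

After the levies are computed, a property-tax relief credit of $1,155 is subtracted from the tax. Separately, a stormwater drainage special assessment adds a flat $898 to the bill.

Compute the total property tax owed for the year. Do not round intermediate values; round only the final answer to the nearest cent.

$25,711.71

Assessed value = $1,944,100 × 0.56 = $1,088,696
Taxable value = $1,088,696 − $65,500 = $1,023,196
Transit Authority: $1,023,196 × 0.00156 = $1,596.18576
Dunlea Unified SD: $1,023,196 × 0.01142 = $11,684.89832
Pinecrest County: $1,023,196 × 0.0124 = $12,687.6304
Levies subtotal = $25,968.71448
After credit = $25,968.71448 − $1,155 = $24,813.71448
Total = $24,813.71448 + $898 = $25,711.71448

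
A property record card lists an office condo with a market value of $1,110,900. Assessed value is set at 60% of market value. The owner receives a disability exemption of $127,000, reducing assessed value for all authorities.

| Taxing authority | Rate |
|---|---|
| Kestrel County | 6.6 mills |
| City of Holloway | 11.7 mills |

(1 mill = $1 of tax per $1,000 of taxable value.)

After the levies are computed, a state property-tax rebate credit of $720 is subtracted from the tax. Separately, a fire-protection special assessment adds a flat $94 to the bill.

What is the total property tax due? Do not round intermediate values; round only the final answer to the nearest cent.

$9,247.58

Assessed value = $1,110,900 × 0.6 = $666,540
Taxable value = $666,540 − $127,000 = $539,540
Kestrel County: $539,540 × 0.0066 = $3,560.964
City of Holloway: $539,540 × 0.0117 = $6,312.618
Levies subtotal = $9,873.582
After credit = $9,873.582 − $720 = $9,153.582
Total = $9,153.582 + $94 = $9,247.582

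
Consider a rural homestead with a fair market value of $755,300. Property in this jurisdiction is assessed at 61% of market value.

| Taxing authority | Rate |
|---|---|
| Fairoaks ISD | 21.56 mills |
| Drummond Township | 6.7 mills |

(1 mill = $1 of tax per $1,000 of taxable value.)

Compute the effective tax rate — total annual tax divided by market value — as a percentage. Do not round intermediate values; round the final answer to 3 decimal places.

Assessed value = $755,300 × 0.61 = $460,733
Fairoaks ISD: $460,733 × 0.02156 = $9,933.40348
Drummond Township: $460,733 × 0.0067 = $3,086.9111
Total tax = $13,020.31458
Effective rate = $13,020.31458 ÷ $755,300 = 1.724% of market value

1.724%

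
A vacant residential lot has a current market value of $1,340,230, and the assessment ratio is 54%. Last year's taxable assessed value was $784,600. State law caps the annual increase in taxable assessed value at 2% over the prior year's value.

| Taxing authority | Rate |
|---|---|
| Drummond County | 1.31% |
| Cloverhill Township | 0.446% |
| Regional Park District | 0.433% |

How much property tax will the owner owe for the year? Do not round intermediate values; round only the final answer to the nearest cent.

$15,842.32

Uncapped assessed value = $1,340,230 × 0.54 = $723,724.2
Cap limit = $784,600 × 1.02 = $800,292
Taxable assessed value = min($723,724.2, $800,292) = $723,724.2 (cap does not bind)
Drummond County: $723,724.2 × 0.0131 = $9,480.78702
Cloverhill Township: $723,724.2 × 0.00446 = $3,227.809932
Regional Park District: $723,724.2 × 0.00433 = $3,133.725786
Total = $15,842.322738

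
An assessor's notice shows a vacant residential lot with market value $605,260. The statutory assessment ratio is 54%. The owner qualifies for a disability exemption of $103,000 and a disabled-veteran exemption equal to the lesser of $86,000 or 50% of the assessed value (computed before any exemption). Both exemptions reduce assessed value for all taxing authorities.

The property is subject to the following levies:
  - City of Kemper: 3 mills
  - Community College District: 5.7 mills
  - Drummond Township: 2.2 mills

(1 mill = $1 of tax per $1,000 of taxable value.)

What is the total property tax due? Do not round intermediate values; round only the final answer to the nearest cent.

$1,502.46

Assessed value = $605,260 × 0.54 = $326,840.4
Disabled-veteran exemption = min($86,000, 50% × $326,840.4) = min($86,000, $163,420.2) = $86,000 (dollar cap binds)
Taxable value = $326,840.4 − $103,000 − $86,000 = $137,840.4
City of Kemper: $137,840.4 × 0.003 = $413.5212
Community College District: $137,840.4 × 0.0057 = $785.69028
Drummond Township: $137,840.4 × 0.0022 = $303.24888
Total = $1,502.46036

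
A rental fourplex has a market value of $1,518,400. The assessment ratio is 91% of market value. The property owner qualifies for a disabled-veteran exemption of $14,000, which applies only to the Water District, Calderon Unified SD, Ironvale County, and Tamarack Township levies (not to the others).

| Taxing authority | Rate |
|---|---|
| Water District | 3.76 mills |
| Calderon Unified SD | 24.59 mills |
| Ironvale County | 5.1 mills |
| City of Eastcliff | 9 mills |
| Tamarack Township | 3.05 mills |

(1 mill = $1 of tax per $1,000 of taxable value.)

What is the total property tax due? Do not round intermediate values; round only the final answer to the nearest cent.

$62,358.35

Assessed value = $1,518,400 × 0.91 = $1,381,744
Water District: ($1,381,744 − $14,000) × 0.00376 = $1,367,744 × 0.00376 = $5,142.71744
Calderon Unified SD: ($1,381,744 − $14,000) × 0.02459 = $1,367,744 × 0.02459 = $33,632.82496
Ironvale County: ($1,381,744 − $14,000) × 0.0051 = $1,367,744 × 0.0051 = $6,975.4944
City of Eastcliff: $1,381,744 × 0.009 = $12,435.696
Tamarack Township: ($1,381,744 − $14,000) × 0.00305 = $1,367,744 × 0.00305 = $4,171.6192
Total = $62,358.352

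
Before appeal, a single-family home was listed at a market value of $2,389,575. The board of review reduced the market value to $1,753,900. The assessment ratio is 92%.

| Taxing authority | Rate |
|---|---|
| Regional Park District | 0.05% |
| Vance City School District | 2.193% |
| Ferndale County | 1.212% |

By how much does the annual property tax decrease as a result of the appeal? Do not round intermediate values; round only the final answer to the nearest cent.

$20,205.57

Old assessed value = $2,389,575 × 0.92 = $2,198,409
New assessed value = $1,753,900 × 0.92 = $1,613,588
Combined rate = 0.0005 + 0.02193 + 0.01212 = 0.03455
Old tax = $2,198,409 × 0.03455 = $75,955.03095
New tax = $1,613,588 × 0.03455 = $55,749.4654
Reduction = $75,955.03095 − $55,749.4654 = $20,205.56555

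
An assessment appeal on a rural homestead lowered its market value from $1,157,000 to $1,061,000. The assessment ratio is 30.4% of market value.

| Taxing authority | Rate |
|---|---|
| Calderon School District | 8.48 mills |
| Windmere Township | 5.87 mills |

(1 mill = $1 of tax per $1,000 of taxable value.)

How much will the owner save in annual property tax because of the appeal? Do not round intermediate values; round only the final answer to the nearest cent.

Old assessed value = $1,157,000 × 0.304 = $351,728
New assessed value = $1,061,000 × 0.304 = $322,544
Combined rate = 0.00848 + 0.00587 = 0.01435
Old tax = $351,728 × 0.01435 = $5,047.2968
New tax = $322,544 × 0.01435 = $4,628.5064
Reduction = $5,047.2968 − $4,628.5064 = $418.7904

$418.79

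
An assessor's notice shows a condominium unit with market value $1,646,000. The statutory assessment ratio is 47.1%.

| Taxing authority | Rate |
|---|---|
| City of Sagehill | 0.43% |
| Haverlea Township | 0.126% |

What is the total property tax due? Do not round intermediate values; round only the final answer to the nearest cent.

Assessed value = $1,646,000 × 0.471 = $775,266
City of Sagehill: $775,266 × 0.0043 = $3,333.6438
Haverlea Township: $775,266 × 0.00126 = $976.83516
Total = $3,333.6438 + $976.83516 = $4,310.47896

$4,310.48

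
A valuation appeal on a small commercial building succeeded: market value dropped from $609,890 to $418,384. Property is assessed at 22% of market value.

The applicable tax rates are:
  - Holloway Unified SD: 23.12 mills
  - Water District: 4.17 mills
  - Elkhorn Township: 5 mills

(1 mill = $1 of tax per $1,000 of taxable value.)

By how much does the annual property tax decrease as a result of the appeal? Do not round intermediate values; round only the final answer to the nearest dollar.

$1,360

Old assessed value = $609,890 × 0.22 = $134,175.8
New assessed value = $418,384 × 0.22 = $92,044.48
Combined rate = 0.02312 + 0.00417 + 0.005 = 0.03229
Old tax = $134,175.8 × 0.03229 = $4,332.536582
New tax = $92,044.48 × 0.03229 = $2,972.1162592
Reduction = $4,332.536582 − $2,972.1162592 = $1,360.4203228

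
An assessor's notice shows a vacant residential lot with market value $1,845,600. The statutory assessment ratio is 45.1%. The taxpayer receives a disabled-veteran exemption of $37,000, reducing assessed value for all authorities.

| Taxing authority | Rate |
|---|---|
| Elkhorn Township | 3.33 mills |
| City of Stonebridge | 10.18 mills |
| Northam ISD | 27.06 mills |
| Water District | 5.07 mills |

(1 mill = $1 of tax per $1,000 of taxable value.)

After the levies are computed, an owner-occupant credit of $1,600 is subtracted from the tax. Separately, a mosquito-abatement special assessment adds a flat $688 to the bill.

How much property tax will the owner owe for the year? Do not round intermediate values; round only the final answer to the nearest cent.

Assessed value = $1,845,600 × 0.451 = $832,365.6
Taxable value = $832,365.6 − $37,000 = $795,365.6
Elkhorn Township: $795,365.6 × 0.00333 = $2,648.567448
City of Stonebridge: $795,365.6 × 0.01018 = $8,096.821808
Northam ISD: $795,365.6 × 0.02706 = $21,522.593136
Water District: $795,365.6 × 0.00507 = $4,032.503592
Levies subtotal = $36,300.485984
After credit = $36,300.485984 − $1,600 = $34,700.485984
Total = $34,700.485984 + $688 = $35,388.485984

$35,388.49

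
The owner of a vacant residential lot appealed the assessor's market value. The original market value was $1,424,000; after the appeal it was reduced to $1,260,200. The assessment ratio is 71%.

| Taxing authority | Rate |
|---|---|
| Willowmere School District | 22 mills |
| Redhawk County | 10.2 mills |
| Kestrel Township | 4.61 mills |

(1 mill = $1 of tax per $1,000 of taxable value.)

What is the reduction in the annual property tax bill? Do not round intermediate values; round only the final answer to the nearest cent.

$4,280.93

Old assessed value = $1,424,000 × 0.71 = $1,011,040
New assessed value = $1,260,200 × 0.71 = $894,742
Combined rate = 0.022 + 0.0102 + 0.00461 = 0.03681
Old tax = $1,011,040 × 0.03681 = $37,216.3824
New tax = $894,742 × 0.03681 = $32,935.45302
Reduction = $37,216.3824 − $32,935.45302 = $4,280.92938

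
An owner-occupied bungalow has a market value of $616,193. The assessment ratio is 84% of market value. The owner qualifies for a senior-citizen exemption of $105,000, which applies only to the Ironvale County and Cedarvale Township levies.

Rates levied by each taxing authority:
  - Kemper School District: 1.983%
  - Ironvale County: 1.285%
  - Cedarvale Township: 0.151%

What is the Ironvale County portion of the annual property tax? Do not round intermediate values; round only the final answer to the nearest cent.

Assessed value = $616,193 × 0.84 = $517,602.12
Ironvale County taxable value = $517,602.12 − $105,000 = $412,602.12
Ironvale County levy = $412,602.12 × 0.01285 = $5,301.937242

$5,301.94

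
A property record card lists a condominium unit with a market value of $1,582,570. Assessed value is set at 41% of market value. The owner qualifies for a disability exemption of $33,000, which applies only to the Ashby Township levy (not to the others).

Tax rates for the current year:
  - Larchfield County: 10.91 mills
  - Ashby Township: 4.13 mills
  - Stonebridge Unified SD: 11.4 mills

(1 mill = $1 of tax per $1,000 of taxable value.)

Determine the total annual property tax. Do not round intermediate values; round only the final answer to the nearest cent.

$17,019.40

Assessed value = $1,582,570 × 0.41 = $648,853.7
Larchfield County: $648,853.7 × 0.01091 = $7,078.993867
Ashby Township: ($648,853.7 − $33,000) × 0.00413 = $615,853.7 × 0.00413 = $2,543.475781
Stonebridge Unified SD: $648,853.7 × 0.0114 = $7,396.93218
Total = $17,019.401828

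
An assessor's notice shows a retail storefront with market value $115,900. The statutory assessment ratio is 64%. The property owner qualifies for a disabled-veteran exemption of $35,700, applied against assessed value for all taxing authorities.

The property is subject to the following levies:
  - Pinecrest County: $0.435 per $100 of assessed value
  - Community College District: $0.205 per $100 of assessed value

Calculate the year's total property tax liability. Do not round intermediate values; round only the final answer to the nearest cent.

$246.25

Assessed value = $115,900 × 0.64 = $74,176
Taxable value = $74,176 − $35,700 = $38,476
Pinecrest County: $38,476 × 0.00435 = $167.3706
Community College District: $38,476 × 0.00205 = $78.8758
Total = $167.3706 + $78.8758 = $246.2464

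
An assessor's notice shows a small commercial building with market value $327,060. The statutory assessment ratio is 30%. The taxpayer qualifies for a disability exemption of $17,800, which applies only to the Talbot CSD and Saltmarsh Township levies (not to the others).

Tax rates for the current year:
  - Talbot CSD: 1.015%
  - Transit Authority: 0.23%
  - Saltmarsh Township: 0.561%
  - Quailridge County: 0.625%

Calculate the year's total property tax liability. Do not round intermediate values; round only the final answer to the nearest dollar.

$2,105

Assessed value = $327,060 × 0.3 = $98,118
Talbot CSD: ($98,118 − $17,800) × 0.01015 = $80,318 × 0.01015 = $815.2277
Transit Authority: $98,118 × 0.0023 = $225.6714
Saltmarsh Township: ($98,118 − $17,800) × 0.00561 = $80,318 × 0.00561 = $450.58398
Quailridge County: $98,118 × 0.00625 = $613.2375
Total = $2,104.72058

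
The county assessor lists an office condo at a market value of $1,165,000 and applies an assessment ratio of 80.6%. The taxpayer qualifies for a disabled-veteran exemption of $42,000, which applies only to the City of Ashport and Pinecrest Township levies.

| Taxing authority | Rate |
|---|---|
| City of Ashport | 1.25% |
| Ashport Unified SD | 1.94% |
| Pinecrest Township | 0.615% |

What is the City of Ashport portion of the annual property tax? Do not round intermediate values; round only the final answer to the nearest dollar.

$11,212

Assessed value = $1,165,000 × 0.806 = $938,990
City of Ashport taxable value = $938,990 − $42,000 = $896,990
City of Ashport levy = $896,990 × 0.0125 = $11,212.375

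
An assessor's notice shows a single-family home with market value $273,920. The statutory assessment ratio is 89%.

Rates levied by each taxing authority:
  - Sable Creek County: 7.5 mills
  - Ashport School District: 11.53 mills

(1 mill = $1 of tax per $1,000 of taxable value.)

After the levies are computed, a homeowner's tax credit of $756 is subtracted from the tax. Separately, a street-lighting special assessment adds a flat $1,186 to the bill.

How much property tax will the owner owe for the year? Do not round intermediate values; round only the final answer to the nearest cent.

$5,069.30

Assessed value = $273,920 × 0.89 = $243,788.8
Sable Creek County: $243,788.8 × 0.0075 = $1,828.416
Ashport School District: $243,788.8 × 0.01153 = $2,810.884864
Levies subtotal = $4,639.300864
After credit = $4,639.300864 − $756 = $3,883.300864
Total = $3,883.300864 + $1,186 = $5,069.300864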